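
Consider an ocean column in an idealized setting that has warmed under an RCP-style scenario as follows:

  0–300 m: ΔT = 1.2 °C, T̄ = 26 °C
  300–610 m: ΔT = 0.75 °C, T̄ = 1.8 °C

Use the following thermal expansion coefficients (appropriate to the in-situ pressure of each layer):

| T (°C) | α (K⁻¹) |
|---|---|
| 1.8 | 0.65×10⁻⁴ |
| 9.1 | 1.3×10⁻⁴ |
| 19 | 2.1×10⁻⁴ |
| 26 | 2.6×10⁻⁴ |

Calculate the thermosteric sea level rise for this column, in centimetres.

Δh = 10.9 cm

Layer 1 at 26 °C → α = 2.6×10⁻⁴ K⁻¹
Layer 2 at 1.8 °C → α = 0.65×10⁻⁴ K⁻¹
Layer 1: 1.2 × 300 × 2.6×10⁻⁴ = 0.09360 m
300–610 m: 0.65×10⁻⁴ × 310 × 0.75 = 0.0151125 m
Δh = 0.09360 + 0.0151125 = 0.1087125 m ≈ 10.9 cm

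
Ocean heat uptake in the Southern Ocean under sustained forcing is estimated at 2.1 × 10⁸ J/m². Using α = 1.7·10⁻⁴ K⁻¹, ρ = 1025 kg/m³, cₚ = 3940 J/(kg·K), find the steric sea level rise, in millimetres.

Δh = αQ/(ρcₚ) = 1.7×10⁻⁴ × 2.1×10⁸ / (1025 × 3940) ≈ 0.0088399 m

8.8 mm of thermosteric rise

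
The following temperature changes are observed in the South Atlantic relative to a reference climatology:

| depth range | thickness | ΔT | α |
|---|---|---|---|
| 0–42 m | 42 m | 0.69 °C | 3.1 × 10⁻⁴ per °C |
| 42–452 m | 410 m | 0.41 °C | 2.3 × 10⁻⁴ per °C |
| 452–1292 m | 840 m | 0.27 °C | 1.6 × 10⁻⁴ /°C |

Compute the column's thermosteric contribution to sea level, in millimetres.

about 83.9 mm

Layer 1: 42 × 3.1×10⁻⁴ × 0.69 = 0.0089838 m
410 × 2.3×10⁻⁴ × 0.41 = 0.038663 m
452–1292 m: 1.6×10⁻⁴ × 0.27 × 840 = 0.036288 m
Δh = 0.0089838 + 0.038663 + 0.036288 = 0.0839348 m ≈ 83.9 mm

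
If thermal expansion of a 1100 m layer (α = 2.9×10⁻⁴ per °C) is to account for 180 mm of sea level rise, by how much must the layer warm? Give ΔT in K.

ΔT = Δh/(αH) = 0.18 / (2.9×10⁻⁴ × 1100) ≈ 0.5643 K

about 0.564 K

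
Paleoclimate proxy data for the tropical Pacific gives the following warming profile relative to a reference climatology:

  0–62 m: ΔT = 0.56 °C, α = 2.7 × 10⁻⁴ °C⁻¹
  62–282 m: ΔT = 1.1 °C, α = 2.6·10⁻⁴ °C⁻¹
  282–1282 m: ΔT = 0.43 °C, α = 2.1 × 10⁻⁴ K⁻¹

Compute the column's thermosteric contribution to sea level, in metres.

0.163 m

0.56 × 62 × 2.7×10⁻⁴ = 0.0093744 m
Layer 2: 2.6×10⁻⁴ × 220 × 1.1 = 0.06292 m
Layer 3: 0.43 × 1000 × 2.1×10⁻⁴ = 0.09030 m
Δh = 0.0093744 + 0.06292 + 0.09030 = 0.1625944 m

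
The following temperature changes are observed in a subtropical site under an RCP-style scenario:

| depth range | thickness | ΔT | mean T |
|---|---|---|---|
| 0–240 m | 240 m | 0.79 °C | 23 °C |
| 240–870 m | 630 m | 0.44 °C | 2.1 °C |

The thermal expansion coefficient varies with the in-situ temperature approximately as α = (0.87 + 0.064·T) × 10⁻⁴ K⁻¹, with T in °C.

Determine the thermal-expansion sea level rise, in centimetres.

Layer 1: α = (0.87 + 0.064×23)×10⁻⁴ = 2.342×10⁻⁴ K⁻¹
Layer 2: α = (0.87 + 0.064×2.1)×10⁻⁴ = 1.0044×10⁻⁴ K⁻¹
0.79 × 2.342×10⁻⁴ × 240 = 0.04440432 m
240–870 m: 1.0044×10⁻⁴ × 630 × 0.44 = 0.027841968 m
Δh = 0.04440432 + 0.027841968 = 0.072246288 m

Δh ≈ 7.22 cm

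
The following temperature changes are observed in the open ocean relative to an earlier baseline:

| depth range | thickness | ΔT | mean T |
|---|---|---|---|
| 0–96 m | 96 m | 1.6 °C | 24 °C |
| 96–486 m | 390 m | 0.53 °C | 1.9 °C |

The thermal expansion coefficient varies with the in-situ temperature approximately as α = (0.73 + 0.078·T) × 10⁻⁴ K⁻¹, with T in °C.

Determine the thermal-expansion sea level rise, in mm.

Layer 1: α = (0.73 + 0.078×24)×10⁻⁴ = 2.602×10⁻⁴ K⁻¹
Layer 2: α = (0.73 + 0.078×1.9)×10⁻⁴ = 0.8782×10⁻⁴ K⁻¹
0–96 m: 96 × 1.6 × 2.602×10⁻⁴ = 0.03996672 m
Layer 2: 390 × 0.8782×10⁻⁴ × 0.53 = 0.018152394 m
Δh = 0.03996672 + 0.018152394 = 0.058119114 m ≈ 58.1 mm

Δh = 58.1 mm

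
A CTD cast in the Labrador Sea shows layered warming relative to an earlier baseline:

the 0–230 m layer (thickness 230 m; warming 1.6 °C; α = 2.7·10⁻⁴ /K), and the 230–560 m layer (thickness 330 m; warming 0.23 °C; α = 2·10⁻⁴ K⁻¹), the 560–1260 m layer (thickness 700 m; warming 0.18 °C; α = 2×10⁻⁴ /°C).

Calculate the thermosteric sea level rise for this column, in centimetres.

0–230 m: 2.7×10⁻⁴ × 1.6 × 230 = 0.09936 m
0.23 × 330 × 2×10⁻⁴ = 0.01518 m
2×10⁻⁴ × 700 × 0.18 = 0.02520 m
Δh = 0.09936 + 0.01518 + 0.02520 = 0.13974 m

Δh = 14 cm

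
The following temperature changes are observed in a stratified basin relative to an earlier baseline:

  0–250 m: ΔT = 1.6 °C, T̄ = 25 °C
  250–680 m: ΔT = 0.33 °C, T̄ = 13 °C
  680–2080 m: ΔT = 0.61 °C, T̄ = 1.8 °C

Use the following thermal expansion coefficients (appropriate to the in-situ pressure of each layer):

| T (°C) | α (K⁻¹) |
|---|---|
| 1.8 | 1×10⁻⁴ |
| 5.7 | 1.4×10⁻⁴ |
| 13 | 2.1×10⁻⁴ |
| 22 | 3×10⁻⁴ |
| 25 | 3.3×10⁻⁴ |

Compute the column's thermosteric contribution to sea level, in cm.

25 cm

Layer 1 at 25 °C → α = 3.3×10⁻⁴ K⁻¹
Layer 2 at 13 °C → α = 2.1×10⁻⁴ K⁻¹
Layer 3 at 1.8 °C → α = 1×10⁻⁴ K⁻¹
0–250 m: 3.3×10⁻⁴ × 250 × 1.6 = 0.13200 m
Layer 2: 0.33 × 430 × 2.1×10⁻⁴ = 0.029799 m
1×10⁻⁴ × 0.61 × 1400 = 0.08540 m
Δh = 0.13200 + 0.029799 + 0.08540 = 0.247199 m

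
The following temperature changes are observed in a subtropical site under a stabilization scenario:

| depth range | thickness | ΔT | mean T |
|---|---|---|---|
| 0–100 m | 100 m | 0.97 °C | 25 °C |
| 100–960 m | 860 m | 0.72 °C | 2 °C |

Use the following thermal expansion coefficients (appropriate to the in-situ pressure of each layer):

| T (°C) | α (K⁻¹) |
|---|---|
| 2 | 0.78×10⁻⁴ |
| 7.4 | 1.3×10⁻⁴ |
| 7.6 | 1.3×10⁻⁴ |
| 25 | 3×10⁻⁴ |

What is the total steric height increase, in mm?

Δh = 77 mm

Layer 1 at 25 °C → α = 3×10⁻⁴ K⁻¹
Layer 2 at 2 °C → α = 0.78×10⁻⁴ K⁻¹
0.97 × 3×10⁻⁴ × 100 = 0.02910 m
Layer 2: 0.78×10⁻⁴ × 860 × 0.72 = 0.0482976 m
Δh = 0.02910 + 0.0482976 = 0.0773976 m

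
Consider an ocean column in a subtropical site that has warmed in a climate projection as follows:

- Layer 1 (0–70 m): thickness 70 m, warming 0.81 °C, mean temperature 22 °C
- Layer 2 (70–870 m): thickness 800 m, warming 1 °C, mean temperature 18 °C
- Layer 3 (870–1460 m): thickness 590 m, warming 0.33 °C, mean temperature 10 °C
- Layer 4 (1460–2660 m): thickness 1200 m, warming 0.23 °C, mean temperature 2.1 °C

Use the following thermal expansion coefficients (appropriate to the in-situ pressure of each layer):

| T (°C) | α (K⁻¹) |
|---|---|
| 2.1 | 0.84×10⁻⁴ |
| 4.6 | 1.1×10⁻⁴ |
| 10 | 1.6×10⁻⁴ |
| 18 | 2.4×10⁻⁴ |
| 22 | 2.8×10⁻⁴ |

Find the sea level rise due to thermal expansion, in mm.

Δh ≈ 262 mm

Layer 1 at 22 °C → α = 2.8×10⁻⁴ K⁻¹
Layer 2 at 18 °C → α = 2.4×10⁻⁴ K⁻¹
Layer 3 at 10 °C → α = 1.6×10⁻⁴ K⁻¹
Layer 4 at 2.1 °C → α = 0.84×10⁻⁴ K⁻¹
0–70 m: 70 × 0.81 × 2.8×10⁻⁴ = 0.015876 m
Layer 2: 2.4×10⁻⁴ × 800 × 1 = 0.19200 m
Layer 3: 590 × 0.33 × 1.6×10⁻⁴ = 0.031152 m
0.23 × 1200 × 0.84×10⁻⁴ = 0.023184 m
Δh = 0.015876 + 0.19200 + 0.031152 + 0.023184 = 0.262212 m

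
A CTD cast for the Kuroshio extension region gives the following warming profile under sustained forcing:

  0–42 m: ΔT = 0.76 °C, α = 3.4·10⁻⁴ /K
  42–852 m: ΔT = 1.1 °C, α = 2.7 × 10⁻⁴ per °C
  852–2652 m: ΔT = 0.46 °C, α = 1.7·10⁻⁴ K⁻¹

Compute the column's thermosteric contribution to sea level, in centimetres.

0–42 m: 42 × 3.4×10⁻⁴ × 0.76 = 0.0108528 m
42–852 m: 2.7×10⁻⁴ × 810 × 1.1 = 0.24057 m
0.46 × 1800 × 1.7×10⁻⁴ = 0.14076 m
Δh = 0.0108528 + 0.24057 + 0.14076 = 0.3921828 m

Δh = 39.2 cm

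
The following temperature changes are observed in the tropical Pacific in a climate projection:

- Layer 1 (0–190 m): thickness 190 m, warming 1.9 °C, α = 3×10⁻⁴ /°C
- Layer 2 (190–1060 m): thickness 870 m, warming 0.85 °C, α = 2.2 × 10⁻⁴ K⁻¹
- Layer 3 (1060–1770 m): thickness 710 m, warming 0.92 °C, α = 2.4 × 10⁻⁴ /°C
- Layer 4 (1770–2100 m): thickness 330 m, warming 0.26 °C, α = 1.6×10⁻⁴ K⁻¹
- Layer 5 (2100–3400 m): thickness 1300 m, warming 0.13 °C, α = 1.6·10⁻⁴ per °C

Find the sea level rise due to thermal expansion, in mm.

3×10⁻⁴ × 1.9 × 190 = 0.10830 m
0.85 × 870 × 2.2×10⁻⁴ = 0.16269 m
1060–1770 m: 2.4×10⁻⁴ × 0.92 × 710 = 0.156768 m
1.6×10⁻⁴ × 0.26 × 330 = 0.013728 m
1.6×10⁻⁴ × 1300 × 0.13 = 0.02704 m
Δh = 0.10830 + 0.16269 + 0.156768 + 0.013728 + 0.02704 = 0.468526 m

about 470 mm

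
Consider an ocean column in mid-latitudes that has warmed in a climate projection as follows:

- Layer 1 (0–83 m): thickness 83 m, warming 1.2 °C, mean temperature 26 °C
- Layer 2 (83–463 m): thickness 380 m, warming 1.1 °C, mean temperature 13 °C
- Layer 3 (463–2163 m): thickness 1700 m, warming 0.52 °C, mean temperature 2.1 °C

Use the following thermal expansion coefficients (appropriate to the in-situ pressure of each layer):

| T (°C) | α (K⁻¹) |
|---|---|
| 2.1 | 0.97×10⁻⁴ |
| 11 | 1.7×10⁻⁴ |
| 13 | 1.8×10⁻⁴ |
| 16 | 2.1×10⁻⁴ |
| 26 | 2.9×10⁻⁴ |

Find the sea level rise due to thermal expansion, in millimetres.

190 mm

Layer 1 at 26 °C → α = 2.9×10⁻⁴ K⁻¹
Layer 2 at 13 °C → α = 1.8×10⁻⁴ K⁻¹
Layer 3 at 2.1 °C → α = 0.97×10⁻⁴ K⁻¹
Layer 1: 1.2 × 83 × 2.9×10⁻⁴ = 0.028884 m
83–463 m: 380 × 1.1 × 1.8×10⁻⁴ = 0.07524 m
Layer 3: 1700 × 0.97×10⁻⁴ × 0.52 = 0.085748 m
Δh = 0.028884 + 0.07524 + 0.085748 = 0.189872 m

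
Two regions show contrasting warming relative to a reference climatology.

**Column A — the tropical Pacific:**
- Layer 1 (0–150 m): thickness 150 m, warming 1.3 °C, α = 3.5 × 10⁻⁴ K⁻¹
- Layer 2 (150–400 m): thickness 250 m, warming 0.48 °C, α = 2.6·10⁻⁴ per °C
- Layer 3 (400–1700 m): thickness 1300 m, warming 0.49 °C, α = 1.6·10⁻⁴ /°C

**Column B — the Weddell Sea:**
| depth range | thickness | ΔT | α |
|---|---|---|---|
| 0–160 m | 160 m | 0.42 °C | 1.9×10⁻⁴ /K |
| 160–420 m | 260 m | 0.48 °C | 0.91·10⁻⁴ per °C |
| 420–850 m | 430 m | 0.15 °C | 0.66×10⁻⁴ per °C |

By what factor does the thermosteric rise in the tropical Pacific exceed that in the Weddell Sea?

a factor of 7.1

A 1.3 × 3.5×10⁻⁴ × 150 = 0.06825 m
A 2.6×10⁻⁴ × 250 × 0.48 = 0.03120 m
A 400–1700 m: 0.49 × 1300 × 1.6×10⁻⁴ = 0.10192 m
A total: 0.20137 m
B Layer 1: 1.9×10⁻⁴ × 0.42 × 160 = 0.012768 m
B 260 × 0.48 × 0.91×10⁻⁴ = 0.0113568 m
B Layer 3: 430 × 0.15 × 0.66×10⁻⁴ = 0.004257 m
B total: 0.0283818 m
Ratio: 0.20137 / 0.0283818 ≈ 7.095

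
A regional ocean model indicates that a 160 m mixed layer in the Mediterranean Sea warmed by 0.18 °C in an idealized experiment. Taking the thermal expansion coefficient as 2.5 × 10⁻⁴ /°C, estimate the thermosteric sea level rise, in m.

0.00720 m of thermosteric rise

Δh = αΔT·H = 2.5×10⁻⁴ × 0.18 × 160 = 0.00720 m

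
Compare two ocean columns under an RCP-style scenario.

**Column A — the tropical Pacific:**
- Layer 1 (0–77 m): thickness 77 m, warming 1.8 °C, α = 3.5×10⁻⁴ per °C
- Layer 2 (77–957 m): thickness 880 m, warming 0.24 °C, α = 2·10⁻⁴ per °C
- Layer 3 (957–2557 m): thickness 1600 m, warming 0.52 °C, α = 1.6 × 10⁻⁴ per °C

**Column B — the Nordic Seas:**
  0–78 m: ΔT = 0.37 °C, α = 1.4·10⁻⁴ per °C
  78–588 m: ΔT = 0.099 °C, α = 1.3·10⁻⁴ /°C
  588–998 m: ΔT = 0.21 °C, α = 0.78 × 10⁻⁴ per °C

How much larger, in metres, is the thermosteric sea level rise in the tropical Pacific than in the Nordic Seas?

A 77 × 3.5×10⁻⁴ × 1.8 = 0.04851 m
A Layer 2: 880 × 2×10⁻⁴ × 0.24 = 0.04224 m
A 957–2557 m: 1.6×10⁻⁴ × 1600 × 0.52 = 0.13312 m
A total: 0.22387 m
B 0–78 m: 0.37 × 78 × 1.4×10⁻⁴ = 0.0040404 m
B 510 × 1.3×10⁻⁴ × 0.099 = 0.0065637 m
B Layer 3: 0.78×10⁻⁴ × 0.21 × 410 = 0.0067158 m
B total: 0.0173199 m
Difference: 0.22387 − 0.0173199 = 0.2065501 m

0.207 m larger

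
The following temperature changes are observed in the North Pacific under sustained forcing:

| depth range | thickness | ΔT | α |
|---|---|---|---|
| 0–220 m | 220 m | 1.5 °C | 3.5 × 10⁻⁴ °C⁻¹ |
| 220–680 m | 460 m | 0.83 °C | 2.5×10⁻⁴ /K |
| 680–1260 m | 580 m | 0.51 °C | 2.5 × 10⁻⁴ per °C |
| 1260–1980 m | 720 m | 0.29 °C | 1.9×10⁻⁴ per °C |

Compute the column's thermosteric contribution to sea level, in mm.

Δh ≈ 325 mm

220 × 3.5×10⁻⁴ × 1.5 = 0.11550 m
220–680 m: 2.5×10⁻⁴ × 460 × 0.83 = 0.09545 m
0.51 × 2.5×10⁻⁴ × 580 = 0.07395 m
1260–1980 m: 1.9×10⁻⁴ × 720 × 0.29 = 0.039672 m
Δh = 0.11550 + 0.09545 + 0.07395 + 0.039672 = 0.324572 m ≈ 325 mm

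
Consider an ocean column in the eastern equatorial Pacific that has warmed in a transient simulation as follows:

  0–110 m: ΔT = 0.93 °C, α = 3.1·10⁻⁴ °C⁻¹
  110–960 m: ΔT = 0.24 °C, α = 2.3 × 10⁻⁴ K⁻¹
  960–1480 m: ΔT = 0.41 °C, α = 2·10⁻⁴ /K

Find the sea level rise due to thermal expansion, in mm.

Layer 1: 110 × 0.93 × 3.1×10⁻⁴ = 0.031713 m
850 × 2.3×10⁻⁴ × 0.24 = 0.04692 m
520 × 2×10⁻⁴ × 0.41 = 0.04264 m
Δh = 0.031713 + 0.04692 + 0.04264 = 0.121273 m ≈ 121 mm

about 121 mm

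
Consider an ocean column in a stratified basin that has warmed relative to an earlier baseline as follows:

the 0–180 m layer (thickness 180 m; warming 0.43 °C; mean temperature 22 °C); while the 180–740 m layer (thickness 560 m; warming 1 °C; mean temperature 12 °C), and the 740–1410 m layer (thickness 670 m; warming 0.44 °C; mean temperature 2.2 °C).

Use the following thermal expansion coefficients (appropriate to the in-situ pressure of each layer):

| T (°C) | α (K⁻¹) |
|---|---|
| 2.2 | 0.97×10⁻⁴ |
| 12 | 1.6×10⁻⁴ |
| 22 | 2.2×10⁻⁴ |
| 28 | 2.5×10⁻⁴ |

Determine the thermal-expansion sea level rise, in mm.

Δh = 135 mm

Layer 1 at 22 °C → α = 2.2×10⁻⁴ K⁻¹
Layer 2 at 12 °C → α = 1.6×10⁻⁴ K⁻¹
Layer 3 at 2.2 °C → α = 0.97×10⁻⁴ K⁻¹
0–180 m: 0.43 × 2.2×10⁻⁴ × 180 = 0.017028 m
Layer 2: 1 × 560 × 1.6×10⁻⁴ = 0.08960 m
740–1410 m: 0.97×10⁻⁴ × 670 × 0.44 = 0.0285956 m
Δh = 0.017028 + 0.08960 + 0.0285956 = 0.1352236 m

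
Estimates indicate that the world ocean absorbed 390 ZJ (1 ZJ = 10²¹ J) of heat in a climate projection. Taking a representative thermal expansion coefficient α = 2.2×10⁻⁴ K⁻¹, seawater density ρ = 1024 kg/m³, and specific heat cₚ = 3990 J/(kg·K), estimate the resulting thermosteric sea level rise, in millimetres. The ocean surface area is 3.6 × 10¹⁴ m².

Per unit area: Q = 390×10²¹ / (3.6×10¹⁴) ≈ 1.083×10⁹ J/m²
Δh = αQ/(ρcₚ) = 2.2×10⁻⁴ × 1.083×10⁹ / (1024 × 3990) ≈ 0.058315 m

about 58.3 mm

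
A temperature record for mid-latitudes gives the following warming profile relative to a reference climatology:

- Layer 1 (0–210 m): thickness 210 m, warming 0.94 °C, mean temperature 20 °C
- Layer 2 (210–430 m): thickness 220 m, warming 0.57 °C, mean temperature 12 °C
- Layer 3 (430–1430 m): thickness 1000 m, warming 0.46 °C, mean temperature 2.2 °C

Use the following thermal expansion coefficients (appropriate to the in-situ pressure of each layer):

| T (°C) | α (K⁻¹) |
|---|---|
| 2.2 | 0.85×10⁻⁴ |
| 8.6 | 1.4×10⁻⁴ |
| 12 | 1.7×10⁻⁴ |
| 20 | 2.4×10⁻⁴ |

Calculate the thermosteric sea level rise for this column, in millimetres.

Layer 1 at 20 °C → α = 2.4×10⁻⁴ K⁻¹
Layer 2 at 12 °C → α = 1.7×10⁻⁴ K⁻¹
Layer 3 at 2.2 °C → α = 0.85×10⁻⁴ K⁻¹
0–210 m: 0.94 × 210 × 2.4×10⁻⁴ = 0.047376 m
Layer 2: 1.7×10⁻⁴ × 220 × 0.57 = 0.021318 m
Layer 3: 1000 × 0.46 × 0.85×10⁻⁴ = 0.03910 m
Δh = 0.047376 + 0.021318 + 0.03910 = 0.107794 m

Δh = 108 mm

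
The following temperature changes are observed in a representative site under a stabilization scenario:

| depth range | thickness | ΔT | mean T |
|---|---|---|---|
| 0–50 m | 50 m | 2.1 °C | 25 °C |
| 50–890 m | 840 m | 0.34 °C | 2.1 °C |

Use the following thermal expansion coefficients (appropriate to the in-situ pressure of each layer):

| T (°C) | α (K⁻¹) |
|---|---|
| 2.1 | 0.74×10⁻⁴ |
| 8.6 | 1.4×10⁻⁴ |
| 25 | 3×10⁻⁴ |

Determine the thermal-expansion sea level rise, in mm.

Layer 1 at 25 °C → α = 3×10⁻⁴ K⁻¹
Layer 2 at 2.1 °C → α = 0.74×10⁻⁴ K⁻¹
0–50 m: 2.1 × 50 × 3×10⁻⁴ = 0.03150 m
50–890 m: 840 × 0.34 × 0.74×10⁻⁴ = 0.0211344 m
Δh = 0.03150 + 0.0211344 = 0.0526344 m ≈ 53 mm

about 53 mm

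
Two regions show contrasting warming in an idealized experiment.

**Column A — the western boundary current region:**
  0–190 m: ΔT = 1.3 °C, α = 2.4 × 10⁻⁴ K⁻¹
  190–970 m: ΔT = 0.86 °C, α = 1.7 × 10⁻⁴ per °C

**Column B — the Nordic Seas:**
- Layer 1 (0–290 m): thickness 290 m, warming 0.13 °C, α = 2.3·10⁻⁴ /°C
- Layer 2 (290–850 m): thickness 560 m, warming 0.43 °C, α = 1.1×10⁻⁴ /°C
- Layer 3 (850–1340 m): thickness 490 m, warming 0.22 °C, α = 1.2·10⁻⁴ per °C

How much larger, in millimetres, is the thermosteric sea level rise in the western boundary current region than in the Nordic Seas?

Δh_A − Δh_B ≈ 125 mm

A Layer 1: 190 × 2.4×10⁻⁴ × 1.3 = 0.05928 m
A 1.7×10⁻⁴ × 780 × 0.86 = 0.114036 m
A total: 0.173316 m
B 0–290 m: 290 × 0.13 × 2.3×10⁻⁴ = 0.008671 m
B 560 × 1.1×10⁻⁴ × 0.43 = 0.026488 m
B 490 × 0.22 × 1.2×10⁻⁴ = 0.012936 m
B total: 0.048095 m
Difference: 0.173316 − 0.048095 = 0.125221 m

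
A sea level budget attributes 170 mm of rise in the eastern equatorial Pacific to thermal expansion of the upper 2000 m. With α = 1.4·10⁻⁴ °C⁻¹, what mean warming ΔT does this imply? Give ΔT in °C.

ΔT = Δh/(αH) = 0.17 / (1.4×10⁻⁴ × 2000) ≈ 0.6071 °C

0.61 °C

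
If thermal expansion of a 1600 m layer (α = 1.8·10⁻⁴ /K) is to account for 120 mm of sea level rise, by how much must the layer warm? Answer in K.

ΔT ≈ 0.417 K

ΔT = Δh/(αH) = 0.12 / (1.8×10⁻⁴ × 1600) ≈ 0.4167 K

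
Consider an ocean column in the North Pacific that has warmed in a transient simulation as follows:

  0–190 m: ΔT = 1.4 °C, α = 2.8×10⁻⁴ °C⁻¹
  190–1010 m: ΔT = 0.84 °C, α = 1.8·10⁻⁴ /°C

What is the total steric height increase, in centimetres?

Δh ≈ 20 cm

0–190 m: 1.4 × 190 × 2.8×10⁻⁴ = 0.07448 m
1.8×10⁻⁴ × 820 × 0.84 = 0.123984 m
Δh = 0.07448 + 0.123984 = 0.198464 m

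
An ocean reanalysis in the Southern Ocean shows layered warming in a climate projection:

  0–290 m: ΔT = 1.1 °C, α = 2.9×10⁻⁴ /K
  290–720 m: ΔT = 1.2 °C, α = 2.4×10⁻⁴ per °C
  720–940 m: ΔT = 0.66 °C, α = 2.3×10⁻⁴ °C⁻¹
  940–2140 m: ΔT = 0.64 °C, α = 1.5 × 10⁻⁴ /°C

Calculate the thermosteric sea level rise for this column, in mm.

360 mm

Layer 1: 2.9×10⁻⁴ × 1.1 × 290 = 0.09251 m
430 × 2.4×10⁻⁴ × 1.2 = 0.12384 m
0.66 × 220 × 2.3×10⁻⁴ = 0.033396 m
940–2140 m: 0.64 × 1.5×10⁻⁴ × 1200 = 0.11520 m
Δh = 0.09251 + 0.12384 + 0.033396 + 0.11520 = 0.364946 m ≈ 360 mm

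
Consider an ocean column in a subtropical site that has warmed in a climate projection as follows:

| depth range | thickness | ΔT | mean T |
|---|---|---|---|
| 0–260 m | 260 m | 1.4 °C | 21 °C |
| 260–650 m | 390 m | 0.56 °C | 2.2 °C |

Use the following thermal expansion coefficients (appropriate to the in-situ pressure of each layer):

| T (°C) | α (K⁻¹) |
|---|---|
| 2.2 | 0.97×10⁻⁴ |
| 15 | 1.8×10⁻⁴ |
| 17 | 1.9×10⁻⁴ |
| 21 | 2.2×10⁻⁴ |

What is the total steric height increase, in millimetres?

101 mm of thermosteric rise

Layer 1 at 21 °C → α = 2.2×10⁻⁴ K⁻¹
Layer 2 at 2.2 °C → α = 0.97×10⁻⁴ K⁻¹
0–260 m: 260 × 1.4 × 2.2×10⁻⁴ = 0.08008 m
260–650 m: 390 × 0.97×10⁻⁴ × 0.56 = 0.0211848 m
Δh = 0.08008 + 0.0211848 = 0.1012648 m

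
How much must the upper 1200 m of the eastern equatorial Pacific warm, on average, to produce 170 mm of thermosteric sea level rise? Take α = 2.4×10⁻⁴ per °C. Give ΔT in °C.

ΔT = Δh/(αH) = 0.17 / (2.4×10⁻⁴ × 1200) ≈ 0.5903 °C

ΔT ≈ 0.590 °C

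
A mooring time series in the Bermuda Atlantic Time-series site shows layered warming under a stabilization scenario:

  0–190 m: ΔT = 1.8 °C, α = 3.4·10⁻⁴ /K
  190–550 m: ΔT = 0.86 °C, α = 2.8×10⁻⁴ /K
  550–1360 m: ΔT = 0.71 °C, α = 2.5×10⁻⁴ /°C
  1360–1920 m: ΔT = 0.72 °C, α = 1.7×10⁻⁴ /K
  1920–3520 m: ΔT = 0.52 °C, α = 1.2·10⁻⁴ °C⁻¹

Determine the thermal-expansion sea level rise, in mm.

190 × 1.8 × 3.4×10⁻⁴ = 0.11628 m
Layer 2: 0.86 × 360 × 2.8×10⁻⁴ = 0.086688 m
550–1360 m: 2.5×10⁻⁴ × 0.71 × 810 = 0.143775 m
1360–1920 m: 560 × 0.72 × 1.7×10⁻⁴ = 0.068544 m
1920–3520 m: 1.2×10⁻⁴ × 0.52 × 1600 = 0.09984 m
Δh = 0.11628 + 0.086688 + 0.143775 + 0.068544 + 0.09984 = 0.515127 m

515 mm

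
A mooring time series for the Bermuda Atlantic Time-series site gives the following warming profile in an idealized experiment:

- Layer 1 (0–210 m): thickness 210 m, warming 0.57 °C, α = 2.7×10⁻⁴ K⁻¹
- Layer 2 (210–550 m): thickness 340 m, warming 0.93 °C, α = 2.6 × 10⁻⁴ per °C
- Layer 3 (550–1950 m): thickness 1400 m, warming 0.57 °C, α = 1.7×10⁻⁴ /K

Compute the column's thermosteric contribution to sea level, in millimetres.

Layer 1: 2.7×10⁻⁴ × 0.57 × 210 = 0.032319 m
Layer 2: 0.93 × 2.6×10⁻⁴ × 340 = 0.082212 m
1400 × 0.57 × 1.7×10⁻⁴ = 0.13566 m
Δh = 0.032319 + 0.082212 + 0.13566 = 0.250191 m ≈ 250 mm

about 250 mm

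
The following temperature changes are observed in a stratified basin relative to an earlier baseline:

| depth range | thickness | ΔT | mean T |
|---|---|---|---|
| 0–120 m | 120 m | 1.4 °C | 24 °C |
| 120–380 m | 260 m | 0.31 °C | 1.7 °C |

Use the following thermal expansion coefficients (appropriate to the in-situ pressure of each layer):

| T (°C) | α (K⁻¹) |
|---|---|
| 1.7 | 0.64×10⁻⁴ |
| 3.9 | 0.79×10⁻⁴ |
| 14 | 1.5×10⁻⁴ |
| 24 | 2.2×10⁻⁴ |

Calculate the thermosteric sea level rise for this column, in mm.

Layer 1 at 24 °C → α = 2.2×10⁻⁴ K⁻¹
Layer 2 at 1.7 °C → α = 0.64×10⁻⁴ K⁻¹
0–120 m: 1.4 × 2.2×10⁻⁴ × 120 = 0.03696 m
120–380 m: 0.31 × 0.64×10⁻⁴ × 260 = 0.0051584 m
Δh = 0.03696 + 0.0051584 = 0.0421184 m

42.1 mm of thermosteric rise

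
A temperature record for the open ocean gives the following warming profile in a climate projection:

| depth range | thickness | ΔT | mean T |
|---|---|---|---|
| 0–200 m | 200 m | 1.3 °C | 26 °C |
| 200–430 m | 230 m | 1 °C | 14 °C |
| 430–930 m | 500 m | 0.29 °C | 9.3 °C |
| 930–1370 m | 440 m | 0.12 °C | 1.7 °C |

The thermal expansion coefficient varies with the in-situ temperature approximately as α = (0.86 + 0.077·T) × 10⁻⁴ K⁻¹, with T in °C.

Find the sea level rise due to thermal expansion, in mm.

Δh = 150 mm

Layer 1: α = (0.86 + 0.077×26)×10⁻⁴ = 2.862×10⁻⁴ K⁻¹
Layer 2: α = (0.86 + 0.077×14)×10⁻⁴ = 1.938×10⁻⁴ K⁻¹
Layer 3: α = (0.86 + 0.077×9.3)×10⁻⁴ = 1.5761×10⁻⁴ K⁻¹
Layer 4: α = (0.86 + 0.077×1.7)×10⁻⁴ = 0.9909×10⁻⁴ K⁻¹
200 × 2.862×10⁻⁴ × 1.3 = 0.074412 m
Layer 2: 1 × 230 × 1.938×10⁻⁴ = 0.044574 m
Layer 3: 500 × 0.29 × 1.5761×10⁻⁴ = 0.02285345 m
Layer 4: 0.12 × 440 × 0.9909×10⁻⁴ = 0.005231952 m
Δh = 0.074412 + 0.044574 + 0.02285345 + 0.005231952 = 0.147071402 m ≈ 150 mm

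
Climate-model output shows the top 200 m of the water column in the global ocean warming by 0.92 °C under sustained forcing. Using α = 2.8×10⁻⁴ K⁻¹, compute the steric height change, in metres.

about 0.052 m

Δh = αΔT·H = 2.8×10⁻⁴ × 0.92 × 200 = 0.05152 m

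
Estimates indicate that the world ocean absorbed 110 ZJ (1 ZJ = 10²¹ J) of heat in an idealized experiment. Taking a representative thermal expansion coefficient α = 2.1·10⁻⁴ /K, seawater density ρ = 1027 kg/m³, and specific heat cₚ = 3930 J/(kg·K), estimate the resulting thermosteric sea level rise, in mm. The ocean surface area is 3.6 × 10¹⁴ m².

Per unit area: Q = 110×10²¹ / (3.6×10¹⁴) ≈ 3.056×10⁸ J/m²
Δh = αQ/(ρcₚ) = 2.1×10⁻⁴ × 3.056×10⁸ / (1027 × 3930) ≈ 0.01590 m

15.9 mm of thermosteric rise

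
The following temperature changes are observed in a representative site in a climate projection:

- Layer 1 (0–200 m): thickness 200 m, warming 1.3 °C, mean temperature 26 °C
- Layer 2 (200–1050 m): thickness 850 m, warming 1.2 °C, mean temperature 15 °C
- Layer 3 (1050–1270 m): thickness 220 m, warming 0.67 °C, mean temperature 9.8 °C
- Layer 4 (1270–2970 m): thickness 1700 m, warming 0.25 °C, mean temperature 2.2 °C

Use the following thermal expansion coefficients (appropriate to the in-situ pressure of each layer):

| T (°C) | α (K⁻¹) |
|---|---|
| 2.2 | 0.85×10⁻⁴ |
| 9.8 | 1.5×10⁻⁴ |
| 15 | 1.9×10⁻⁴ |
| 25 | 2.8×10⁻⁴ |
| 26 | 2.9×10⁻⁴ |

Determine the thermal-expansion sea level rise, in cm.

Layer 1 at 26 °C → α = 2.9×10⁻⁴ K⁻¹
Layer 2 at 15 °C → α = 1.9×10⁻⁴ K⁻¹
Layer 3 at 9.8 °C → α = 1.5×10⁻⁴ K⁻¹
Layer 4 at 2.2 °C → α = 0.85×10⁻⁴ K⁻¹
200 × 2.9×10⁻⁴ × 1.3 = 0.07540 m
200–1050 m: 1.2 × 1.9×10⁻⁴ × 850 = 0.19380 m
Layer 3: 1.5×10⁻⁴ × 220 × 0.67 = 0.02211 m
Layer 4: 0.25 × 0.85×10⁻⁴ × 1700 = 0.036125 m
Δh = 0.07540 + 0.19380 + 0.02211 + 0.036125 = 0.327435 m

32.7 cm of thermosteric rise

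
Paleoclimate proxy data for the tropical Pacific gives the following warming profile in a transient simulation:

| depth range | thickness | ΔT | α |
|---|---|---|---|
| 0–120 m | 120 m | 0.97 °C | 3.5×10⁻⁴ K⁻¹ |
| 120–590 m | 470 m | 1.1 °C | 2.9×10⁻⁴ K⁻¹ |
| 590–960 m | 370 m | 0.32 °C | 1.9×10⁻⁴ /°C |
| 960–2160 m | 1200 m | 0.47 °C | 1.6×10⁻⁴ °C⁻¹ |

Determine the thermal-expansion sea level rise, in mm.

Layer 1: 0.97 × 120 × 3.5×10⁻⁴ = 0.04074 m
120–590 m: 1.1 × 470 × 2.9×10⁻⁴ = 0.14993 m
1.9×10⁻⁴ × 370 × 0.32 = 0.022496 m
1.6×10⁻⁴ × 1200 × 0.47 = 0.09024 m
Δh = 0.04074 + 0.14993 + 0.022496 + 0.09024 = 0.303406 m ≈ 303 mm

303 mm of thermosteric rise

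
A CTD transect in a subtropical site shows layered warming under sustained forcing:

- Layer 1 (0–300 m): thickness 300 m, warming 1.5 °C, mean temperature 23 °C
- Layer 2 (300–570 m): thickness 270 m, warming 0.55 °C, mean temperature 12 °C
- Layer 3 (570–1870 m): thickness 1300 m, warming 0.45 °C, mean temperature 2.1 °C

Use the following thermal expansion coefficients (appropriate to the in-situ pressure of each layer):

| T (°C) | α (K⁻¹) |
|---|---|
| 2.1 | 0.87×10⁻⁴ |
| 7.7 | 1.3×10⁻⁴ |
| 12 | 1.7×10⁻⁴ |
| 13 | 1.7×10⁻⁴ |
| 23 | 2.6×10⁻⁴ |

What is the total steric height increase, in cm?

Layer 1 at 23 °C → α = 2.6×10⁻⁴ K⁻¹
Layer 2 at 12 °C → α = 1.7×10⁻⁴ K⁻¹
Layer 3 at 2.1 °C → α = 0.87×10⁻⁴ K⁻¹
300 × 1.5 × 2.6×10⁻⁴ = 0.11700 m
Layer 2: 1.7×10⁻⁴ × 270 × 0.55 = 0.025245 m
Layer 3: 0.87×10⁻⁴ × 0.45 × 1300 = 0.050895 m
Δh = 0.11700 + 0.025245 + 0.050895 = 0.19314 m ≈ 19.3 cm

19.3 cm of thermosteric rise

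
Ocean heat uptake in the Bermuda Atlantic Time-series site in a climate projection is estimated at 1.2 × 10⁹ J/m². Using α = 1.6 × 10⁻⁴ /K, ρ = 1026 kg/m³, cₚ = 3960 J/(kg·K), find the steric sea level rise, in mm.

Δh = 47.3 mm

Δh = αQ/(ρcₚ) = 1.6×10⁻⁴ × 1.2×10⁹ / (1026 × 3960) ≈ 0.047256 m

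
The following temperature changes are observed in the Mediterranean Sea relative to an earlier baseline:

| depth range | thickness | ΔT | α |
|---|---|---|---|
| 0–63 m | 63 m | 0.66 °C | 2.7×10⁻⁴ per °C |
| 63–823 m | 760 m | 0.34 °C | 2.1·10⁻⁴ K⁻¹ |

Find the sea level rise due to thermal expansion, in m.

Layer 1: 0.66 × 63 × 2.7×10⁻⁴ = 0.0112266 m
63–823 m: 2.1×10⁻⁴ × 760 × 0.34 = 0.054264 m
Δh = 0.0112266 + 0.054264 = 0.0654906 m ≈ 0.0655 m

about 0.0655 m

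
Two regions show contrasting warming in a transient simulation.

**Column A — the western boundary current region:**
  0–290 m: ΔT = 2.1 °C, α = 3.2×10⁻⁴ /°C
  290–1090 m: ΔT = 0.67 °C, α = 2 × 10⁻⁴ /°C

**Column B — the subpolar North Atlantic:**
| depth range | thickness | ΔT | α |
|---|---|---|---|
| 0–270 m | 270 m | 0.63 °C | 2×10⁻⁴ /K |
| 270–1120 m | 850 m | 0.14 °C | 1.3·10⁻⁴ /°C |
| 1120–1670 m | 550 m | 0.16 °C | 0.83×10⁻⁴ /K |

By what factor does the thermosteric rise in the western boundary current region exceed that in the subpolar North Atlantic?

5.32

A 2.1 × 290 × 3.2×10⁻⁴ = 0.19488 m
A 800 × 2×10⁻⁴ × 0.67 = 0.10720 m
A total: 0.30208 m
B Layer 1: 0.63 × 2×10⁻⁴ × 270 = 0.03402 m
B 270–1120 m: 0.14 × 1.3×10⁻⁴ × 850 = 0.01547 m
B 0.83×10⁻⁴ × 0.16 × 550 = 0.007304 m
B total: 0.056794 m
Ratio: 0.30208 / 0.056794 ≈ 5.319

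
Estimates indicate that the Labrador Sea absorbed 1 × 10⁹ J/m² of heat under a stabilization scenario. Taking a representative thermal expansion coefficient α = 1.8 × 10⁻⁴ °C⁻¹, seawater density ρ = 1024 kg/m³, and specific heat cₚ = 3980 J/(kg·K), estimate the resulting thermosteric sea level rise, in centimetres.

Δh = 4.4 cm

Δh = αQ/(ρcₚ) = 1.8×10⁻⁴ × 1×10⁹ / (1024 × 3980) ≈ 0.044166 m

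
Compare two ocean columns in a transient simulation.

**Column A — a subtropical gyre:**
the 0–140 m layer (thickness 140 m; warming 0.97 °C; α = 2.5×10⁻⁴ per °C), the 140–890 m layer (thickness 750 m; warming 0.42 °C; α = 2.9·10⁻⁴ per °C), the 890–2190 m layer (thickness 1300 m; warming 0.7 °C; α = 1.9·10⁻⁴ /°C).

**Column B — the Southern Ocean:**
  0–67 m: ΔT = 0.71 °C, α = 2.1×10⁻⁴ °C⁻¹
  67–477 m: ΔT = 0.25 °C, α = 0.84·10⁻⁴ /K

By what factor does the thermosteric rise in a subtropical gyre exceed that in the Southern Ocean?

A 0–140 m: 2.5×10⁻⁴ × 140 × 0.97 = 0.03395 m
A Layer 2: 0.42 × 2.9×10⁻⁴ × 750 = 0.09135 m
A Layer 3: 1.9×10⁻⁴ × 0.7 × 1300 = 0.17290 m
A total: 0.29820 m
B 2.1×10⁻⁴ × 67 × 0.71 = 0.0099897 m
B 410 × 0.25 × 0.84×10⁻⁴ = 0.00861 m
B total: 0.0185997 m
Ratio: 0.29820 / 0.0185997 ≈ 16.03

≈ 16.0×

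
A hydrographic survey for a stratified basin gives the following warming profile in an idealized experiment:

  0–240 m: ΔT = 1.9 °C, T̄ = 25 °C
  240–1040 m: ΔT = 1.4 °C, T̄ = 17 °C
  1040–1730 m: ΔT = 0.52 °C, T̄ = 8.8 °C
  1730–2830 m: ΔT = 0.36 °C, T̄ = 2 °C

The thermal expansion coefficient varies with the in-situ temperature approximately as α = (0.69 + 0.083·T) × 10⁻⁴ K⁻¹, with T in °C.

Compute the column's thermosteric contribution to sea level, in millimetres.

Layer 1: α = (0.69 + 0.083×25)×10⁻⁴ = 2.765×10⁻⁴ K⁻¹
Layer 2: α = (0.69 + 0.083×17)×10⁻⁴ = 2.101×10⁻⁴ K⁻¹
Layer 3: α = (0.69 + 0.083×8.8)×10⁻⁴ = 1.4204×10⁻⁴ K⁻¹
Layer 4: α = (0.69 + 0.083×2)×10⁻⁴ = 0.856×10⁻⁴ K⁻¹
0–240 m: 240 × 2.765×10⁻⁴ × 1.9 = 0.126084 m
Layer 2: 1.4 × 2.101×10⁻⁴ × 800 = 0.235312 m
Layer 3: 690 × 0.52 × 1.4204×10⁻⁴ = 0.050963952 m
Layer 4: 0.856×10⁻⁴ × 0.36 × 1100 = 0.0338976 m
Δh = 0.126084 + 0.235312 + 0.050963952 + 0.0338976 = 0.446257552 m ≈ 446 mm

446 mm of thermosteric rise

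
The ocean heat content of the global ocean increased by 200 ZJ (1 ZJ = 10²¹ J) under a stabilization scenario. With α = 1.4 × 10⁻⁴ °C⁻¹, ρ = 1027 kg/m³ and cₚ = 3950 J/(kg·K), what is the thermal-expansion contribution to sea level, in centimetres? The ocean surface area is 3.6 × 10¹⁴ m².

1.92 cm

Per unit area: Q = 200×10²¹ / (3.6×10¹⁴) ≈ 5.556×10⁸ J/m²
Δh = αQ/(ρcₚ) = 1.4×10⁻⁴ × 5.556×10⁸ / (1027 × 3950) ≈ 0.019174 m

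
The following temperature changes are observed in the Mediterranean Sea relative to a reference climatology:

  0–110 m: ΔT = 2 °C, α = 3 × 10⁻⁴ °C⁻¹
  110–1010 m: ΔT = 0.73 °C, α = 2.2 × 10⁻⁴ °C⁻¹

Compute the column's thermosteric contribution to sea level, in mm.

Δh ≈ 210 mm

110 × 3×10⁻⁴ × 2 = 0.06600 m
Layer 2: 2.2×10⁻⁴ × 900 × 0.73 = 0.14454 m
Δh = 0.06600 + 0.14454 = 0.21054 m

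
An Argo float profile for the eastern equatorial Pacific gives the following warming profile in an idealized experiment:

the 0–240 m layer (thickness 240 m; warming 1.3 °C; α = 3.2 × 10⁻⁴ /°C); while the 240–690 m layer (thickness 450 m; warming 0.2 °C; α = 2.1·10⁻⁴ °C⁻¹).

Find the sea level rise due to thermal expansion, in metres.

0.119 m of thermosteric rise

0–240 m: 240 × 3.2×10⁻⁴ × 1.3 = 0.09984 m
240–690 m: 450 × 2.1×10⁻⁴ × 0.2 = 0.01890 m
Δh = 0.09984 + 0.01890 = 0.11874 m ≈ 0.119 m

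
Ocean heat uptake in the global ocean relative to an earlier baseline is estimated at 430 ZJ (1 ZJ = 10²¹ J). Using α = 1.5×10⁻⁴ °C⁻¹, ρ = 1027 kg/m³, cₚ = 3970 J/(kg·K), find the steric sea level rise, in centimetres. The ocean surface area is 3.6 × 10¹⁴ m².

Per unit area: Q = 430×10²¹ / (3.6×10¹⁴) ≈ 1.194×10⁹ J/m²
Δh = αQ/(ρcₚ) = 1.5×10⁻⁴ × 1.194×10⁹ / (1027 × 3970) ≈ 0.043927 m

Δh = 4.4 cm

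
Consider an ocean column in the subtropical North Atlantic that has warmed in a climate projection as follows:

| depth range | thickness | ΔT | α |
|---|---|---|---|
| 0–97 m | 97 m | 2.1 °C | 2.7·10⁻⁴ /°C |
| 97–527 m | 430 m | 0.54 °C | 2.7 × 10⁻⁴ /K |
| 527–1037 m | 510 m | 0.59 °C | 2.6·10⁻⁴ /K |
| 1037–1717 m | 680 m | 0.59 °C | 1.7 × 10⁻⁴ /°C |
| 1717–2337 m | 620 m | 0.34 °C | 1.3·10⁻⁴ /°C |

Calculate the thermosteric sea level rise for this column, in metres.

Δh ≈ 0.292 m

2.1 × 2.7×10⁻⁴ × 97 = 0.054999 m
0.54 × 430 × 2.7×10⁻⁴ = 0.062694 m
Layer 3: 2.6×10⁻⁴ × 0.59 × 510 = 0.078234 m
1.7×10⁻⁴ × 680 × 0.59 = 0.068204 m
0.34 × 1.3×10⁻⁴ × 620 = 0.027404 m
Δh = 0.054999 + 0.062694 + 0.078234 + 0.068204 + 0.027404 = 0.291535 m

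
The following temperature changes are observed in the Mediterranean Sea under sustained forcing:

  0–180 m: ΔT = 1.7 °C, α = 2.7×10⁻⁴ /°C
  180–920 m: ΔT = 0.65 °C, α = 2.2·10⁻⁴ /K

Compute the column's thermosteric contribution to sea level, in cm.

Δh = 18.8 cm

Layer 1: 2.7×10⁻⁴ × 1.7 × 180 = 0.08262 m
740 × 0.65 × 2.2×10⁻⁴ = 0.10582 m
Δh = 0.08262 + 0.10582 = 0.18844 m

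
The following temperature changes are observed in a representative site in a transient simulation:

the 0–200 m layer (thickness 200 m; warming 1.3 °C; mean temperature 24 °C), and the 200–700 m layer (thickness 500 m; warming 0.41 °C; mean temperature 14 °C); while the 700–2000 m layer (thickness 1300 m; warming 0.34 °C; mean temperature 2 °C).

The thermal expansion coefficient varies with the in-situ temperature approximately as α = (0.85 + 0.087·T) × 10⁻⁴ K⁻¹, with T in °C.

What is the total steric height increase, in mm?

164 mm of thermosteric rise

Layer 1: α = (0.85 + 0.087×24)×10⁻⁴ = 2.938×10⁻⁴ K⁻¹
Layer 2: α = (0.85 + 0.087×14)×10⁻⁴ = 2.068×10⁻⁴ K⁻¹
Layer 3: α = (0.85 + 0.087×2)×10⁻⁴ = 1.024×10⁻⁴ K⁻¹
0–200 m: 1.3 × 200 × 2.938×10⁻⁴ = 0.076388 m
Layer 2: 0.41 × 500 × 2.068×10⁻⁴ = 0.042394 m
0.34 × 1300 × 1.024×10⁻⁴ = 0.0452608 m
Δh = 0.076388 + 0.042394 + 0.0452608 = 0.1640428 m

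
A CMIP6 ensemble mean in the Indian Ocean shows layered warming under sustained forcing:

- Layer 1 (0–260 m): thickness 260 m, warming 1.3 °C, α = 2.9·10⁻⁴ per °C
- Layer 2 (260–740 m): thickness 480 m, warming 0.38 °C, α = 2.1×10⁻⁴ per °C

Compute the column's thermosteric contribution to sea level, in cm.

Layer 1: 1.3 × 260 × 2.9×10⁻⁴ = 0.09802 m
2.1×10⁻⁴ × 0.38 × 480 = 0.038304 m
Δh = 0.09802 + 0.038304 = 0.136324 m

13.6 cm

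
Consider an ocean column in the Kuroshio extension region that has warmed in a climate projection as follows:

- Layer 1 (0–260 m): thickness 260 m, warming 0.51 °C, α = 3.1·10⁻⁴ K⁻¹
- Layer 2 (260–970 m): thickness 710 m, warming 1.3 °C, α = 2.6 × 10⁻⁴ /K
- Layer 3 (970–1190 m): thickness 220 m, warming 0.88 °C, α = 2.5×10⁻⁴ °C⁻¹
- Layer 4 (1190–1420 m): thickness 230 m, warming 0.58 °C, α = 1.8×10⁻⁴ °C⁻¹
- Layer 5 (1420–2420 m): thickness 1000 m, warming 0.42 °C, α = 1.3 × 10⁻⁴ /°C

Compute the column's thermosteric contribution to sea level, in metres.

Δh ≈ 0.408 m

Layer 1: 260 × 3.1×10⁻⁴ × 0.51 = 0.041106 m
260–970 m: 2.6×10⁻⁴ × 710 × 1.3 = 0.23998 m
0.88 × 220 × 2.5×10⁻⁴ = 0.04840 m
Layer 4: 0.58 × 230 × 1.8×10⁻⁴ = 0.024012 m
Layer 5: 0.42 × 1.3×10⁻⁴ × 1000 = 0.05460 m
Δh = 0.041106 + 0.23998 + 0.04840 + 0.024012 + 0.05460 = 0.408098 m ≈ 0.408 m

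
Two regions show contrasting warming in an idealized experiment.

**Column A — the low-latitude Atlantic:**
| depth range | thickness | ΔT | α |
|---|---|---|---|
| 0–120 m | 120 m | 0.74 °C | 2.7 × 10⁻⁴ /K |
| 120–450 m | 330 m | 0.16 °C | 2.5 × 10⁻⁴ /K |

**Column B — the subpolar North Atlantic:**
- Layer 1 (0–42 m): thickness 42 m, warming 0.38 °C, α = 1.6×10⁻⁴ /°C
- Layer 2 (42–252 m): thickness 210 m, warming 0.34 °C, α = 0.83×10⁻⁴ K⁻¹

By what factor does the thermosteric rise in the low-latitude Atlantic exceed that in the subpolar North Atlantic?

A 0–120 m: 0.74 × 2.7×10⁻⁴ × 120 = 0.023976 m
A 120–450 m: 0.16 × 2.5×10⁻⁴ × 330 = 0.01320 m
A total: 0.037176 m
B 0–42 m: 42 × 0.38 × 1.6×10⁻⁴ = 0.0025536 m
B Layer 2: 210 × 0.34 × 0.83×10⁻⁴ = 0.0059262 m
B total: 0.0084798 m
Ratio: 0.037176 / 0.0084798 ≈ 4.384

a factor of 4.38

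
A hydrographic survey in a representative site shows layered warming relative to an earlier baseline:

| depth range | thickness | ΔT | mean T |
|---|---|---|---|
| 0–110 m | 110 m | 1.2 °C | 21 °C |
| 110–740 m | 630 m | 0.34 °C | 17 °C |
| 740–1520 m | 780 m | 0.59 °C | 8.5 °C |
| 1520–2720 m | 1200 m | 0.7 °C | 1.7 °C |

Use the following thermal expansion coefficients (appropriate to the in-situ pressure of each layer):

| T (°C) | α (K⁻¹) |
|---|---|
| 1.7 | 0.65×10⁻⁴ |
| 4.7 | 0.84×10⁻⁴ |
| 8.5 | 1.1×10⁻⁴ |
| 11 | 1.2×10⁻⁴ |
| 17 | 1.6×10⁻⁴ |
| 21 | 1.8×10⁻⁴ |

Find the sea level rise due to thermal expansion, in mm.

163 mm

Layer 1 at 21 °C → α = 1.8×10⁻⁴ K⁻¹
Layer 2 at 17 °C → α = 1.6×10⁻⁴ K⁻¹
Layer 3 at 8.5 °C → α = 1.1×10⁻⁴ K⁻¹
Layer 4 at 1.7 °C → α = 0.65×10⁻⁴ K⁻¹
0–110 m: 110 × 1.2 × 1.8×10⁻⁴ = 0.02376 m
110–740 m: 630 × 0.34 × 1.6×10⁻⁴ = 0.034272 m
740–1520 m: 0.59 × 780 × 1.1×10⁻⁴ = 0.050622 m
1520–2720 m: 0.7 × 0.65×10⁻⁴ × 1200 = 0.05460 m
Δh = 0.02376 + 0.034272 + 0.050622 + 0.05460 = 0.163254 m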